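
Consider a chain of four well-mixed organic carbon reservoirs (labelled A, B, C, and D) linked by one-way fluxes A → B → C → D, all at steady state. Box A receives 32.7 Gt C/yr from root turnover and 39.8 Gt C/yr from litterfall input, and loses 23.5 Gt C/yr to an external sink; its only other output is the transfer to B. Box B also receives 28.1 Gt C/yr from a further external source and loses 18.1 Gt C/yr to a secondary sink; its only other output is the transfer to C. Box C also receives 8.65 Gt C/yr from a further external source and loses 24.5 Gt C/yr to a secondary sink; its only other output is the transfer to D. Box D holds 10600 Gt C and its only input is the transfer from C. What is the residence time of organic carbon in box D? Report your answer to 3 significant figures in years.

Box A: F(A→B) = (32.7 + 39.8) − 23.5 = 49.000 Gt C/yr.
Box B: F(B→C) = (49.000 + 28.1) − 18.1 = 59.000 Gt C/yr.
Box C: F(C→D) = (59.000 + 8.65) − 24.5 = 43.150 Gt C/yr.
Box D throughput = its input = 43.150 Gt C/yr; τ = 10600 / 43.150 = 245.7 yr.

246 yr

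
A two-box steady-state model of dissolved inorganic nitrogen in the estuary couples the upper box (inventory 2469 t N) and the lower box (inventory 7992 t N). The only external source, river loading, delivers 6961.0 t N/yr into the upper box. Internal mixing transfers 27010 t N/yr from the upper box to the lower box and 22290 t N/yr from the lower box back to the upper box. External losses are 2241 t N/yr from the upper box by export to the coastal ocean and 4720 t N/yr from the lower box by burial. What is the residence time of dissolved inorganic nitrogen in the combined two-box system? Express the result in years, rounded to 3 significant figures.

1.50 yr

Treat the two boxes together as one reservoir: the mixing fluxes between them are internal recycling, so τ = ΣM / Σ(external losses).
M_total = 2469 + 7992 = 10461 t N.
ΣF_external_out = 2241 + 4720 = 6961.0 t N/yr.
τ = M_total / ΣF_ext = 10461 / 6961.0 = 1.503 yr.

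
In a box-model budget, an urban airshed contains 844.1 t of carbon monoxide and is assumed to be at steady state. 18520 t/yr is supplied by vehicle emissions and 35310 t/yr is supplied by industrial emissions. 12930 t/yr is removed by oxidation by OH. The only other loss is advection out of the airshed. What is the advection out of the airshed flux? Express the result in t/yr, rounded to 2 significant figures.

41000 t/yr

At steady state ΣF_in = ΣF_out.
ΣF_in = 18520 + 35310 = 53830 t/yr.
Advection out of the airshed flux = ΣF_in − (12930) = 53830 − 12930 = 40900 t/yr.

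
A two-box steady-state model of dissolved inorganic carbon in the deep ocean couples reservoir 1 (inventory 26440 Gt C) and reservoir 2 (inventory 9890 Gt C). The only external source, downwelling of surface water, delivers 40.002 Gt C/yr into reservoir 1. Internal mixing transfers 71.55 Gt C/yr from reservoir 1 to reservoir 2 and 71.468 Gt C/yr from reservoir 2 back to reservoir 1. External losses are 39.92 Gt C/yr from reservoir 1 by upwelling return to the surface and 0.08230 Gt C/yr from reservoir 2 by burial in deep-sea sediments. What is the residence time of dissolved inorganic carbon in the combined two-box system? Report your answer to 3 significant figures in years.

908 yr

For the system as a whole, the A↔B exchange is internal and contributes nothing to the throughput; only the external sinks remove mass.
M_total = 26440 + 9890 = 36330 Gt C.
ΣF_external_out = 39.92 + 0.08230 = 40.002 Gt C/yr.
τ = M_total / ΣF_ext = 36330 / 40.002 = 908.2 yr.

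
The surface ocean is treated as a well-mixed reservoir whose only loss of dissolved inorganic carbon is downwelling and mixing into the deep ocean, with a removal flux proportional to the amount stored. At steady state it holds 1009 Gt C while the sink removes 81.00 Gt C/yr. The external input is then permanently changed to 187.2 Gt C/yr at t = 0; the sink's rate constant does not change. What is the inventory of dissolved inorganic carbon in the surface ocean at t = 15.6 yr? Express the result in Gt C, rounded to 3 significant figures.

Residence time τ = M₀/F₀ = 12.46 yr. The eventual steady state is M_∞ = M₀·(F₁/F₀) = 1009 × 187.2/81.00 = 2331.9 Gt C.
The anomaly ΔM(t) = M(t) − M_∞ decays as ΔM₀·e^(−t/τ) with ΔM₀ = 1009 − 2331.9 = −1323 Gt C.
At t = 15.6 yr, e^(−t/τ) = e^(−1.252) = 0.2858, so ΔM = −378.1 Gt C and M = 2331.9 − 378.1 = 1953.8 Gt C.

1950 Gt C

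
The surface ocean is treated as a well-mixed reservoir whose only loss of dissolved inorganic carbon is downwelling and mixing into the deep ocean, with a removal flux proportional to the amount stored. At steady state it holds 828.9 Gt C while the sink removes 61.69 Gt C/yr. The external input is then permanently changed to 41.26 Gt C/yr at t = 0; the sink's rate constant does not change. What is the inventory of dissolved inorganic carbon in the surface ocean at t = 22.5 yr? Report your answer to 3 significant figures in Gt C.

τ = M₀/F₀ = 828.9/61.69 = 13.44 yr; rate constant k = 1/τ.
New steady state M_∞ = F₁/k = F₁·τ = 41.26 × 13.44 = 554.39 Gt C.
M(t) = M_∞ + (M₀ − M_∞)·e^(−t/τ); t/τ = 22.5/13.44 = 1.675, so e^(−t/τ) = 0.1874.
M(t) = 554.39 + 274.5 × 0.1874 = 605.83 Gt C.

606 Gt C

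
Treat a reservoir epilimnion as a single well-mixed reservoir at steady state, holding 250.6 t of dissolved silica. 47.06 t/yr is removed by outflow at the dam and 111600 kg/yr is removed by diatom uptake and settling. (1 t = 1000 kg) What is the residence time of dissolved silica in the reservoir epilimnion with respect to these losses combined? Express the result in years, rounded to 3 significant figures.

1.58 yr

Convert the diatom uptake and settling flux: 111600 kg/yr = 111.6 t/yr.
Total removal = 47.06 + 111.6 = 158.66 t/yr.
τ = M / ΣF_out = 250.6 / 158.66 = 1.579 yr.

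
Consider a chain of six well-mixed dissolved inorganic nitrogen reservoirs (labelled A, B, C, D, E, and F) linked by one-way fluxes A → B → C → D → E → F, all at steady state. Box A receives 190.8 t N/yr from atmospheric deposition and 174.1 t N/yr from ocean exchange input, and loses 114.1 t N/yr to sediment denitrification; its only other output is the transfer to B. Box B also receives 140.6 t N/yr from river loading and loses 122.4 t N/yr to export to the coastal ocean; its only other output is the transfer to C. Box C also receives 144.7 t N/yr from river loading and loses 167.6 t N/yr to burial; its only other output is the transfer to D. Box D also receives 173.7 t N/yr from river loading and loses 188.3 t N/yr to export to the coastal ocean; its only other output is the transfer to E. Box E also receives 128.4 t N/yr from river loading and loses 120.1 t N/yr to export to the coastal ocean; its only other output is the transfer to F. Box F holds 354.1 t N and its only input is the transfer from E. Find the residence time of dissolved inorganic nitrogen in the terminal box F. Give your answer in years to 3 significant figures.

Box A: F(A→B) = (190.8 + 174.1) − 114.1 = 250.80 t N/yr.
Box B: F(B→C) = (250.80 + 140.6) − 122.4 = 269.00 t N/yr.
Box C: F(C→D) = (269.00 + 144.7) − 167.6 = 246.10 t N/yr.
Box D: F(D→E) = (246.10 + 173.7) − 188.3 = 231.50 t N/yr.
Box E: F(E→F) = (231.50 + 128.4) − 120.1 = 239.80 t N/yr.
Box F throughput = its input = 239.80 t N/yr; τ = 354.1 / 239.80 = 1.477 yr.

1.48 yr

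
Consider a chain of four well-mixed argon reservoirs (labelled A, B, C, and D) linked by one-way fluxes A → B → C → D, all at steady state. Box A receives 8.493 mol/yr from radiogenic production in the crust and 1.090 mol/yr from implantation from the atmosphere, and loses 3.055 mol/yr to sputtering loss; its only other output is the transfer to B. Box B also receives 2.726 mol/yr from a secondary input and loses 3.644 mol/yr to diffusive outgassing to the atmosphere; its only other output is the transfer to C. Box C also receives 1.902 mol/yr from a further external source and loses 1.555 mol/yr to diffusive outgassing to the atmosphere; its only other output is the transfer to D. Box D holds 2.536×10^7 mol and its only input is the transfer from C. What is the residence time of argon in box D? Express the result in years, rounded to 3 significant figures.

4.26×10^6 yr

Box A: F(A→B) = (8.493 + 1.090) − 3.055 = 6.5280 mol/yr.
Box B: F(B→C) = (6.5280 + 2.726) − 3.644 = 5.6100 mol/yr.
Box C: F(C→D) = (5.6100 + 1.902) − 1.555 = 5.9570 mol/yr.
Box D throughput = its input = 5.9570 mol/yr; τ = 2.536×10^7 / 5.9570 = 4.257×10^6 yr.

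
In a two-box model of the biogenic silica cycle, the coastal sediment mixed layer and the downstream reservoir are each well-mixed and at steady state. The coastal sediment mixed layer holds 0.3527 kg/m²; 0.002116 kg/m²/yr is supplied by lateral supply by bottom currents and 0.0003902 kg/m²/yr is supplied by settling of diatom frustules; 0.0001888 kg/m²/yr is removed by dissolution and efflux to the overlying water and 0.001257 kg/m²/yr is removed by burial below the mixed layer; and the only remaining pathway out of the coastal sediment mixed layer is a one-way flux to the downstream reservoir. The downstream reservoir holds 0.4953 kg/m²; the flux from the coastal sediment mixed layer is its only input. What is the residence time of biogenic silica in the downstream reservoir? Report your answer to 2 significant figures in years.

Balance the coastal sediment mixed layer: ΣF_in = 0.002116 + 0.0003902 = 0.0025062 kg/m²/yr.
Flux to the downstream reservoir = ΣF_in − (0.0001888 + 0.001257) = 0.0010604 kg/m²/yr.
At steady state the output of the downstream reservoir equals its input, 0.0010604 kg/m²/yr.
τ = M / F = 0.4953 / 0.0010604 = 467.1 yr.

470 yr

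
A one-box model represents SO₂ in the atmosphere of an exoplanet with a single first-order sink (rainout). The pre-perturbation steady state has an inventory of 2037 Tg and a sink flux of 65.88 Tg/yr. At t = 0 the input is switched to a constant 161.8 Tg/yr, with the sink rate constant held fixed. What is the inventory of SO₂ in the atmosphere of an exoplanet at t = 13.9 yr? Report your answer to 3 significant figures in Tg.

3110 Tg

Residence time τ = M₀/F₀ = 30.92 yr. The eventual steady state is M_∞ = M₀·(F₁/F₀) = 2037 × 161.8/65.88 = 5002.8 Tg.
The anomaly ΔM(t) = M(t) − M_∞ decays as ΔM₀·e^(−t/τ) with ΔM₀ = 2037 − 5002.8 = −2966 Tg.
At t = 13.9 yr, e^(−t/τ) = e^(−0.4495) = 0.6379, so ΔM = −1892 Tg and M = 5002.8 − 1892 = 3110.9 Tg.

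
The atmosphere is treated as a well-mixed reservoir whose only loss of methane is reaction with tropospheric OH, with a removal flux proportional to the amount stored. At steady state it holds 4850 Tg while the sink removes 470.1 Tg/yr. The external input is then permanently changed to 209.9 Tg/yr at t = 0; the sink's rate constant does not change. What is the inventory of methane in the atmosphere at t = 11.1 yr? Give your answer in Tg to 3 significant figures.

Residence time τ = M₀/F₀ = 10.32 yr. The eventual steady state is M_∞ = M₀·(F₁/F₀) = 4850 × 209.9/470.1 = 2165.5 Tg.
The anomaly ΔM(t) = M(t) − M_∞ decays as ΔM₀·e^(−t/τ) with ΔM₀ = 4850 − 2165.5 = 2684 Tg.
At t = 11.1 yr, e^(−t/τ) = e^(−1.076) = 0.3410, so ΔM = 915.4 Tg and M = 2165.5 + 915.4 = 3080.9 Tg.

3080 Tg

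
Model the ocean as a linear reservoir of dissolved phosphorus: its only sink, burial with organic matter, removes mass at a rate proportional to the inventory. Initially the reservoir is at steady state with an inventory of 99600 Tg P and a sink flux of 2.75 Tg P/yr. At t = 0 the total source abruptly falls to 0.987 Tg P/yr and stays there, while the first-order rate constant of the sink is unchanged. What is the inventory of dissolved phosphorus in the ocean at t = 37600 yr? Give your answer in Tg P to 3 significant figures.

58400 Tg P

τ = M₀/F₀ = 99600/2.75 = 36220 yr; rate constant k = 1/τ.
New steady state M_∞ = F₁/k = F₁·τ = 0.987 × 36220 = 35747 Tg P.
M(t) = M_∞ + (M₀ − M_∞)·e^(−t/τ); t/τ = 37600/36220 = 1.038, so e^(−t/τ) = 0.3541.
M(t) = 35747 + 63850 × 0.3541 = 58358 Tg P.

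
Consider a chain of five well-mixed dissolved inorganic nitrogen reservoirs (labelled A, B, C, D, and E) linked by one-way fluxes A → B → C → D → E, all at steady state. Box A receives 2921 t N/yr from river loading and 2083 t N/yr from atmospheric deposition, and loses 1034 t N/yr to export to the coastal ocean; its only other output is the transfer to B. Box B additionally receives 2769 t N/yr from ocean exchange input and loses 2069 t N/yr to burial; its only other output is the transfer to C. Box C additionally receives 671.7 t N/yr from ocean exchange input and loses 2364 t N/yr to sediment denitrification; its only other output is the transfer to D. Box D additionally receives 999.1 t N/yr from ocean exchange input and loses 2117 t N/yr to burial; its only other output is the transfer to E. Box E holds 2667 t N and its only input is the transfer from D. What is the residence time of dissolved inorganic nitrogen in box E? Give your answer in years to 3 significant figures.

1.43 yr

Box A: F(A→B) = (2921 + 2083) − 1034 = 3970.0 t N/yr.
Box B: F(B→C) = (3970.0 + 2769) − 2069 = 4670.0 t N/yr.
Box C: F(C→D) = (4670.0 + 671.7) − 2364 = 2977.7 t N/yr.
Box D: F(D→E) = (2977.7 + 999.1) − 2117 = 1859.8 t N/yr.
Box E throughput = its input = 1859.8 t N/yr; τ = 2667 / 1859.8 = 1.434 yr.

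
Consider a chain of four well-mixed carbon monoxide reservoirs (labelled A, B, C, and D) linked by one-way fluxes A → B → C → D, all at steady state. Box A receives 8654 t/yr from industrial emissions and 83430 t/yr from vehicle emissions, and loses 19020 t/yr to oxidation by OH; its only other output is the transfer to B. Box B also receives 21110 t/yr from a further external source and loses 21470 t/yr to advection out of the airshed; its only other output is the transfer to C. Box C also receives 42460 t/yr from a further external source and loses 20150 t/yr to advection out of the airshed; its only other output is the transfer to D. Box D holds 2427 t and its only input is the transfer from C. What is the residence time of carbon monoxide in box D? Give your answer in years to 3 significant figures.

Box A: F(A→B) = (8654 + 83430) − 19020 = 73064 t/yr.
Box B: F(B→C) = (73064 + 21110) − 21470 = 72704 t/yr.
Box C: F(C→D) = (72704 + 42460) − 20150 = 95014 t/yr.
Box D throughput = its input = 95014 t/yr; τ = 2427 / 95014 = 0.02554 yr.

0.0255 yr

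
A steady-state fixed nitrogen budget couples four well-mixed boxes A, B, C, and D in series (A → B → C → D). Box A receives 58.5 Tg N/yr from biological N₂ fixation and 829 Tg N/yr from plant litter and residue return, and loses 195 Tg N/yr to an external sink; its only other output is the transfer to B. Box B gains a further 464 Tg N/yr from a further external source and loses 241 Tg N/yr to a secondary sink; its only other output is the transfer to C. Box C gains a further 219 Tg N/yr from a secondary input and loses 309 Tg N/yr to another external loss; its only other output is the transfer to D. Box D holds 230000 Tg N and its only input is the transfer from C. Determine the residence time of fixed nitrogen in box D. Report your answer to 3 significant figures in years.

Box A: F(A→B) = (58.5 + 829) − 195 = 692.50 Tg N/yr.
Box B: F(B→C) = (692.50 + 464) − 241 = 915.50 Tg N/yr.
Box C: F(C→D) = (915.50 + 219) − 309 = 825.50 Tg N/yr.
Box D throughput = its input = 825.50 Tg N/yr; τ = 230000 / 825.50 = 278.6 yr.

279 yr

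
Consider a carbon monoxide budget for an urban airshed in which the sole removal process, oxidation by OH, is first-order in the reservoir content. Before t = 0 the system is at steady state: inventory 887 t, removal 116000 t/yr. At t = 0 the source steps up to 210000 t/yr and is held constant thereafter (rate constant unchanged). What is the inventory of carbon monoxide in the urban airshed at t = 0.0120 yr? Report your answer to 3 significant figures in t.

1460 t

τ = M₀/F₀ = 887/116000 = 0.007647 yr; rate constant k = 1/τ.
New steady state M_∞ = F₁/k = F₁·τ = 210000 × 0.007647 = 1605.8 t.
M(t) = M_∞ + (M₀ − M_∞)·e^(−t/τ); t/τ = 0.0120/0.007647 = 1.569, so e^(−t/τ) = 0.2082.
M(t) = 1605.8 − 718.8 × 0.2082 = 1456.1 t.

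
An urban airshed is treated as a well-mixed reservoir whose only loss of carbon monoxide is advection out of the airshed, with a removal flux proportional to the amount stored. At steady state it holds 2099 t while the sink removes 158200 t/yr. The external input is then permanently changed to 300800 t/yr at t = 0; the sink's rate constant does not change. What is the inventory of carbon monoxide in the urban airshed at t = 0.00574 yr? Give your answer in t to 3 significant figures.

Residence time τ = M₀/F₀ = 0.01327 yr. The eventual steady state is M_∞ = M₀·(F₁/F₀) = 2099 × 300800/158200 = 3991.0 t.
The anomaly ΔM(t) = M(t) − M_∞ decays as ΔM₀·e^(−t/τ) with ΔM₀ = 2099 − 3991.0 = −1892 t.
At t = 0.00574 yr, e^(−t/τ) = e^(−0.4326) = 0.6488, so ΔM = −1228 t and M = 3991.0 − 1228 = 2763.5 t.

2760 t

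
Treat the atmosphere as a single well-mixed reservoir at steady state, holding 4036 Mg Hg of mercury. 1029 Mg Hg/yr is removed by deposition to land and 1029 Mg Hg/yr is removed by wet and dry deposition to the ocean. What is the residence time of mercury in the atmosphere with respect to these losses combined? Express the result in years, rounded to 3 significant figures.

Total removal = 1029 + 1029 = 2058.0 Mg Hg/yr.
τ = M / ΣF_out = 4036 / 2058.0 = 1.961 yr.

1.96 yr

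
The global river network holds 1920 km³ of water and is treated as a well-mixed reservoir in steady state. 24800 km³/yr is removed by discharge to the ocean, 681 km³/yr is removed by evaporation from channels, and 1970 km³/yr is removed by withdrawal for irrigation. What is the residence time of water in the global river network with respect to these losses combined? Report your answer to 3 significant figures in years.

0.0699 yr

Total removal = 24800 + 681.0 + 1970 = 27451 km³/yr.
τ = M / ΣF_out = 1920 / 27451 = 0.06994 yr.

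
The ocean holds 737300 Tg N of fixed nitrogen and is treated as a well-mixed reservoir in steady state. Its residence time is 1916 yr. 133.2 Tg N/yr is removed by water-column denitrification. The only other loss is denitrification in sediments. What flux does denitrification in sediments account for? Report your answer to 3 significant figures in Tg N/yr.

Total removal F = M/τ = 737300 / 1916 = 384.8 Tg N/yr.
Denitrification in sediments = F − (133.2) = 384.8 − 133.2 = 251.6 Tg N/yr.

252 Tg N/yr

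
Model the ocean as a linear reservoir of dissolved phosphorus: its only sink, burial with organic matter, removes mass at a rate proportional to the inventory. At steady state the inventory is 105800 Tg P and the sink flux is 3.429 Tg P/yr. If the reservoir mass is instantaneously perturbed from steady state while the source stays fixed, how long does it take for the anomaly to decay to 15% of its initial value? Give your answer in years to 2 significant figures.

59000 yr

For a linear reservoir the anomaly decays as exp(−t/τ) with τ = M/F = 105800/3.429 = 30850 yr.
exp(−t/τ) = 0.15 ⇒ t = −τ ln(0.15) = 30850 × 1.897 = 58530 yr.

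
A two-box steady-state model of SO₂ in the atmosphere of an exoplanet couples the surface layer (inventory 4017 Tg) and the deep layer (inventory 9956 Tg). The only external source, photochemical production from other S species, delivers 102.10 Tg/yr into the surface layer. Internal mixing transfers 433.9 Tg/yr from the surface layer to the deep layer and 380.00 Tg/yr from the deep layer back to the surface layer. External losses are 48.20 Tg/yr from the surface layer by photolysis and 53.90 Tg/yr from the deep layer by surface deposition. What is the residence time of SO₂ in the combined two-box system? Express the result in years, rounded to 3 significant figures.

Residence time in the combined system uses the total inventory and the total *external* removal — internal exchanges between the two boxes cancel.
M_total = 4017 + 9956 = 13973 Tg.
ΣF_external_out = 48.20 + 53.90 = 102.10 Tg/yr.
τ = M_total / ΣF_ext = 13973 / 102.10 = 136.9 yr.

137 yr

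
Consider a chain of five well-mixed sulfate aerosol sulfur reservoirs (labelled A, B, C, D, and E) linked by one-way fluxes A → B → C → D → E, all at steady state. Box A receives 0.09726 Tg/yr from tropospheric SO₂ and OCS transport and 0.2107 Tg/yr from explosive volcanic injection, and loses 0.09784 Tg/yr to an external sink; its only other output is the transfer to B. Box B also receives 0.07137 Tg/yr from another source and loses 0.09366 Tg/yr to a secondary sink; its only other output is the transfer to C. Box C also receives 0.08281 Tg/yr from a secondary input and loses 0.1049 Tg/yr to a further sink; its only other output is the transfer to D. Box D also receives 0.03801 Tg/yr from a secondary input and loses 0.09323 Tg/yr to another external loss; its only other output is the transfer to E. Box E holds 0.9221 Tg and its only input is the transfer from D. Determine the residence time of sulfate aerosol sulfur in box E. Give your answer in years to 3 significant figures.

Box A: F(A→B) = (0.09726 + 0.2107) − 0.09784 = 0.21012 Tg/yr.
Box B: F(B→C) = (0.21012 + 0.07137) − 0.09366 = 0.18783 Tg/yr.
Box C: F(C→D) = (0.18783 + 0.08281) − 0.1049 = 0.16574 Tg/yr.
Box D: F(D→E) = (0.16574 + 0.03801) − 0.09323 = 0.11052 Tg/yr.
Box E throughput = its input = 0.11052 Tg/yr; τ = 0.9221 / 0.11052 = 8.343 yr.

8.34 yr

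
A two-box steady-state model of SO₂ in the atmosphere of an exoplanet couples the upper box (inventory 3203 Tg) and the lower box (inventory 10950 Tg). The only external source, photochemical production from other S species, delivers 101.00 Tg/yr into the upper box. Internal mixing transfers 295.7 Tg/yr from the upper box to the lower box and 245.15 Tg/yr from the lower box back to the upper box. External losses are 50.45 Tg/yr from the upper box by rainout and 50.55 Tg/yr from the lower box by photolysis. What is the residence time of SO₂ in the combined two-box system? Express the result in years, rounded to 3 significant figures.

Residence time in the combined system uses the total inventory and the total *external* removal — internal exchanges between the two boxes cancel.
M_total = 3203 + 10950 = 14153 Tg.
ΣF_external_out = 50.45 + 50.55 = 101.00 Tg/yr.
τ = M_total / ΣF_ext = 14153 / 101.00 = 140.1 yr.

140 yr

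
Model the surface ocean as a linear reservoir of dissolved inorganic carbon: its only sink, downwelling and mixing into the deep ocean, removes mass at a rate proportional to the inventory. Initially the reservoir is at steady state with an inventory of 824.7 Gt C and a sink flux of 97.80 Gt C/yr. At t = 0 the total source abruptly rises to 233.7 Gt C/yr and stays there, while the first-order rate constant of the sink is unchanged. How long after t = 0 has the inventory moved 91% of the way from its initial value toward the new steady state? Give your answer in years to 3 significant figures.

τ = M₀/F₀ = 824.7/97.80 = 8.433 yr.
The remaining gap fraction is e^(−t/τ); 91% covered ⇒ e^(−t/τ) = 0.0900.
t = −τ ln(0.0900) = 8.433 × 2.408 = 20.31 yr.

20.3 yr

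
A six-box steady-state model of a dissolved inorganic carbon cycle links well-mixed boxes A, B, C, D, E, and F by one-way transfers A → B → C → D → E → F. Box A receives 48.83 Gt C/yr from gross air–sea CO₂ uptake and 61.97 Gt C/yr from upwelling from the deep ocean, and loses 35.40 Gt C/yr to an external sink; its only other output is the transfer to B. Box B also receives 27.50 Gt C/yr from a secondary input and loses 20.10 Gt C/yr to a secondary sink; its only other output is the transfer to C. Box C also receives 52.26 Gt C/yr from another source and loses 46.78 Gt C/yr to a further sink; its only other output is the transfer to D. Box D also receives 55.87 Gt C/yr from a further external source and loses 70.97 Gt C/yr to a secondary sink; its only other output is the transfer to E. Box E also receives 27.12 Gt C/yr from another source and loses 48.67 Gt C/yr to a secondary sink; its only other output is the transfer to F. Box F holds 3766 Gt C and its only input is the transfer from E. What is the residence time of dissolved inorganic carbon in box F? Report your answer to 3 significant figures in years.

Box A: F(A→B) = (48.83 + 61.97) − 35.40 = 75.400 Gt C/yr.
Box B: F(B→C) = (75.400 + 27.50) − 20.10 = 82.800 Gt C/yr.
Box C: F(C→D) = (82.800 + 52.26) − 46.78 = 88.280 Gt C/yr.
Box D: F(D→E) = (88.280 + 55.87) − 70.97 = 73.180 Gt C/yr.
Box E: F(E→F) = (73.180 + 27.12) − 48.67 = 51.630 Gt C/yr.
Box F throughput = its input = 51.630 Gt C/yr; τ = 3766 / 51.630 = 72.94 yr.

72.9 yr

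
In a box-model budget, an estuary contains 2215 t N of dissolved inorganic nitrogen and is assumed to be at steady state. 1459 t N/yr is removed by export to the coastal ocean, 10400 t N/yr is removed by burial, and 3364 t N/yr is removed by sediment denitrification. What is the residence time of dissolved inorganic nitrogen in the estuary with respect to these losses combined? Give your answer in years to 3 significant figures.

0.146 yr

Total removal = 1459 + 10400 + 3364 = 15223 t N/yr.
τ = M / ΣF_out = 2215 / 15223 = 0.1455 yr.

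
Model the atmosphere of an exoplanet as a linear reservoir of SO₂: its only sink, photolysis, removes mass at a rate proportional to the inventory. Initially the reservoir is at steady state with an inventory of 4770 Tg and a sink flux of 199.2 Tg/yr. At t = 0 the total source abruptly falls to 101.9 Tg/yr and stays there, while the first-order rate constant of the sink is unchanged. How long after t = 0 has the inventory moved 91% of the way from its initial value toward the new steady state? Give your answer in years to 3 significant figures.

57.7 yr

τ = M₀/F₀ = 4770/199.2 = 23.95 yr.
The remaining gap fraction is e^(−t/τ); 91% covered ⇒ e^(−t/τ) = 0.0900.
t = −τ ln(0.0900) = 23.95 × 2.408 = 57.66 yr.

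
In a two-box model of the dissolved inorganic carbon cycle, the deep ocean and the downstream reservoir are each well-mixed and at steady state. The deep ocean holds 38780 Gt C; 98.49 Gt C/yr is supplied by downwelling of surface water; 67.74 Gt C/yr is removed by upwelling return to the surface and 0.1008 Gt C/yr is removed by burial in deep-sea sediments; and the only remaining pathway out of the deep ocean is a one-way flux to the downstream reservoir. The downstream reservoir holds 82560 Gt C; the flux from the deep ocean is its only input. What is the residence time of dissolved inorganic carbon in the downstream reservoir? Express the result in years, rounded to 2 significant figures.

2700 yr

Balance the deep ocean: ΣF_in = 98.490 Gt C/yr.
Flux to the downstream reservoir = ΣF_in − (67.74 + 0.1008) = 30.649 Gt C/yr.
At steady state the output of the downstream reservoir equals its input, 30.649 Gt C/yr.
τ = M / F = 82560 / 30.649 = 2694 yr.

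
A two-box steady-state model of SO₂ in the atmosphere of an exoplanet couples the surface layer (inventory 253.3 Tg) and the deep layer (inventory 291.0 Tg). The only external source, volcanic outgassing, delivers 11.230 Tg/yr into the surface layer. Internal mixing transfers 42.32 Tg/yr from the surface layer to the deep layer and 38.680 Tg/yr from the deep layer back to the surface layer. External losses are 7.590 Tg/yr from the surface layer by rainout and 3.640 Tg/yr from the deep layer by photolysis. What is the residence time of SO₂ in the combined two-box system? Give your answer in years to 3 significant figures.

Residence time in the combined system uses the total inventory and the total *external* removal — internal exchanges between the two boxes cancel.
M_total = 253.3 + 291.0 = 544.30 Tg.
ΣF_external_out = 7.590 + 3.640 = 11.230 Tg/yr.
τ = M_total / ΣF_ext = 544.30 / 11.230 = 48.47 yr.

48.5 yr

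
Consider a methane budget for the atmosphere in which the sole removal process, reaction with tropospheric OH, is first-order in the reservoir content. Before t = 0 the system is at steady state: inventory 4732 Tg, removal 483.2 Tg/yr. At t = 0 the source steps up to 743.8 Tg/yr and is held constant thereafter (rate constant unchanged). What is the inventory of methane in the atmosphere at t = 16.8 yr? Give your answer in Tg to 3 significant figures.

τ = M₀/F₀ = 4732/483.2 = 9.793 yr; rate constant k = 1/τ.
New steady state M_∞ = F₁/k = F₁·τ = 743.8 × 9.793 = 7284.1 Tg.
M(t) = M_∞ + (M₀ − M_∞)·e^(−t/τ); t/τ = 16.8/9.793 = 1.716, so e^(−t/τ) = 0.1799.
M(t) = 7284.1 − 2552 × 0.1799 = 6825.0 Tg.

6830 Tg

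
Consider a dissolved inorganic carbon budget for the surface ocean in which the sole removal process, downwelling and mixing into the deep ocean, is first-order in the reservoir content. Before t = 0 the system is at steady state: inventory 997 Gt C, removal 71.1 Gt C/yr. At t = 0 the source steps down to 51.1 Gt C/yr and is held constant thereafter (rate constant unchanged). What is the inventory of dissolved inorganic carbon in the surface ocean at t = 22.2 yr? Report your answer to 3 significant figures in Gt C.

774 Gt C

Residence time τ = M₀/F₀ = 14.02 yr. The eventual steady state is M_∞ = M₀·(F₁/F₀) = 997 × 51.1/71.1 = 716.55 Gt C.
The anomaly ΔM(t) = M(t) − M_∞ decays as ΔM₀·e^(−t/τ) with ΔM₀ = 997 − 716.55 = 280.5 Gt C.
At t = 22.2 yr, e^(−t/τ) = e^(−1.583) = 0.2053, so ΔM = 57.58 Gt C and M = 716.55 + 57.58 = 774.13 Gt C.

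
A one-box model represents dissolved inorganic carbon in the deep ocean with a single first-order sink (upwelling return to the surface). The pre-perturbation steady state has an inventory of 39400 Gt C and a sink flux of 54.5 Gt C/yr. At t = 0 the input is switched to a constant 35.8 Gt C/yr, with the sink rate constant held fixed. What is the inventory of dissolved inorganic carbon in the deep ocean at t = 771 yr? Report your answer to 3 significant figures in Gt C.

Residence time τ = M₀/F₀ = 722.9 yr. The eventual steady state is M_∞ = M₀·(F₁/F₀) = 39400 × 35.8/54.5 = 25881 Gt C.
The anomaly ΔM(t) = M(t) − M_∞ decays as ΔM₀·e^(−t/τ) with ΔM₀ = 39400 − 25881 = 13520 Gt C.
At t = 771 yr, e^(−t/τ) = e^(−1.066) = 0.3442, so ΔM = 4653 Gt C and M = 25881 + 4653 = 30535 Gt C.

30500 Gt C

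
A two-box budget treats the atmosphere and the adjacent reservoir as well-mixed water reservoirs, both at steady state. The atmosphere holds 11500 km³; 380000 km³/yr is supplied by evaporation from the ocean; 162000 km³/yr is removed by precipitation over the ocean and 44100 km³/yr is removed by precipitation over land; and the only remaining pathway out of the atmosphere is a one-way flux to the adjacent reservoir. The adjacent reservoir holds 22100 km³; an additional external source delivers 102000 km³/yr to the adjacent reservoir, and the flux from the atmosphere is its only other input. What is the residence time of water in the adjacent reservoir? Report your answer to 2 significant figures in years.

0.080 yr

Balance the atmosphere: ΣF_in = 380000 km³/yr.
Flux to the adjacent reservoir = ΣF_in − (162000 + 44100) = 173900 km³/yr.
Total input to the adjacent reservoir = 173900 + 102000 = 275900 km³/yr; at steady state this equals its total output.
τ = M / F = 22100 / 275900 = 0.08010 yr.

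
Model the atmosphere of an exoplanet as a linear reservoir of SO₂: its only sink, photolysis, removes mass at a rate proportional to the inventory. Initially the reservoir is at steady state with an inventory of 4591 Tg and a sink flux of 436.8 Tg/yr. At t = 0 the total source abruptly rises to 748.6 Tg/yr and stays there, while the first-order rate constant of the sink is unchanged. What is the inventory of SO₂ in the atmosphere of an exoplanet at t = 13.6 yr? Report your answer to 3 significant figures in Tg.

6970 Tg

Residence time τ = M₀/F₀ = 10.51 yr. The eventual steady state is M_∞ = M₀·(F₁/F₀) = 4591 × 748.6/436.8 = 7868.2 Tg.
The anomaly ΔM(t) = M(t) − M_∞ decays as ΔM₀·e^(−t/τ) with ΔM₀ = 4591 − 7868.2 = −3277 Tg.
At t = 13.6 yr, e^(−t/τ) = e^(−1.294) = 0.2742, so ΔM = −898.6 Tg and M = 7868.2 − 898.6 = 6969.6 Tg.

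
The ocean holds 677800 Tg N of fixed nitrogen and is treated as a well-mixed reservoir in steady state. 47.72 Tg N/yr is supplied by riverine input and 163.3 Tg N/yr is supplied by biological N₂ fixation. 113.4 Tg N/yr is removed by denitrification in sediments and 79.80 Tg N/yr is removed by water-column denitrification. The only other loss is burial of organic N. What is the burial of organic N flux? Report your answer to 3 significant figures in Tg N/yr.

17.8 Tg N/yr

At steady state ΣF_in = ΣF_out.
ΣF_in = 47.72 + 163.3 = 211.02 Tg N/yr.
Burial of organic N flux = ΣF_in − (113.4 + 79.80) = 211.02 − 193.2 = 17.82 Tg N/yr.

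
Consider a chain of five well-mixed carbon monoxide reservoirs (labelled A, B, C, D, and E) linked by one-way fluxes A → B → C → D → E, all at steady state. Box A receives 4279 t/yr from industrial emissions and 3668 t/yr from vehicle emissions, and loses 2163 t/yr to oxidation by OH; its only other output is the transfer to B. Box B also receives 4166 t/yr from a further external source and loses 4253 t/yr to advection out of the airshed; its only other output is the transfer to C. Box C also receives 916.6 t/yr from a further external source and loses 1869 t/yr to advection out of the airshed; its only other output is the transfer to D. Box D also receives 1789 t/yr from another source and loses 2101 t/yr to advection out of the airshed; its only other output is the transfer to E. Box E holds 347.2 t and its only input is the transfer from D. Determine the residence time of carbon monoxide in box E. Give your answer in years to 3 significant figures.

0.0783 yr

Box A: F(A→B) = (4279 + 3668) − 2163 = 5784.0 t/yr.
Box B: F(B→C) = (5784.0 + 4166) − 4253 = 5697.0 t/yr.
Box C: F(C→D) = (5697.0 + 916.6) − 1869 = 4744.6 t/yr.
Box D: F(D→E) = (4744.6 + 1789) − 2101 = 4432.6 t/yr.
Box E throughput = its input = 4432.6 t/yr; τ = 347.2 / 4432.6 = 0.07833 yr.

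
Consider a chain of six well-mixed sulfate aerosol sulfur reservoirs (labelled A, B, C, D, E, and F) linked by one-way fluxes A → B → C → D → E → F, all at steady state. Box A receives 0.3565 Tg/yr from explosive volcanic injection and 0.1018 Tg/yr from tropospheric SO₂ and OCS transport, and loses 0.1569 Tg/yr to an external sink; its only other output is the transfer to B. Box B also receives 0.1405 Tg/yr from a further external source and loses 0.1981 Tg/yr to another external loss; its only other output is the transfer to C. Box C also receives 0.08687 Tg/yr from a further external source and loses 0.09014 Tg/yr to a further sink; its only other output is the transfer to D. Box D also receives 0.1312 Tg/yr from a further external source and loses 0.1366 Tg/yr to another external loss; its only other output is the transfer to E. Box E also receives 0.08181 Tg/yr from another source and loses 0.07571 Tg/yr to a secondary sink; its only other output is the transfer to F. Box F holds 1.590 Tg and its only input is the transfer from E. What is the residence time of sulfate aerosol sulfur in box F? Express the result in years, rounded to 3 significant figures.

6.59 yr

Box A: F(A→B) = (0.3565 + 0.1018) − 0.1569 = 0.30140 Tg/yr.
Box B: F(B→C) = (0.30140 + 0.1405) − 0.1981 = 0.24380 Tg/yr.
Box C: F(C→D) = (0.24380 + 0.08687) − 0.09014 = 0.24053 Tg/yr.
Box D: F(D→E) = (0.24053 + 0.1312) − 0.1366 = 0.23513 Tg/yr.
Box E: F(E→F) = (0.23513 + 0.08181) − 0.07571 = 0.24123 Tg/yr.
Box F throughput = its input = 0.24123 Tg/yr; τ = 1.590 / 0.24123 = 6.591 yr.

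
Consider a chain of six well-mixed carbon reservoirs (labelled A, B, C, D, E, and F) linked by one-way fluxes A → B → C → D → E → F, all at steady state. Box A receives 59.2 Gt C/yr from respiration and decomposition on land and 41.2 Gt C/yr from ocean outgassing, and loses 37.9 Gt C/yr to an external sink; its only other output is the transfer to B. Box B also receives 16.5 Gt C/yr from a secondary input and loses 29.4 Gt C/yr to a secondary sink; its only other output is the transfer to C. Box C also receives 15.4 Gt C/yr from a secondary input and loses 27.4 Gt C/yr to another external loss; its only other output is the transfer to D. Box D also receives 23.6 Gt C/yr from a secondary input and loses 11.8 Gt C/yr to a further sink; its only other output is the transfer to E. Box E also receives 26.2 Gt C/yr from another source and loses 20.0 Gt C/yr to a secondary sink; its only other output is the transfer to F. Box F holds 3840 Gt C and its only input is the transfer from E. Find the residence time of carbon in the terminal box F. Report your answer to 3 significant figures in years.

Box A: F(A→B) = (59.2 + 41.2) − 37.9 = 62.500 Gt C/yr.
Box B: F(B→C) = (62.500 + 16.5) − 29.4 = 49.600 Gt C/yr.
Box C: F(C→D) = (49.600 + 15.4) − 27.4 = 37.600 Gt C/yr.
Box D: F(D→E) = (37.600 + 23.6) − 11.8 = 49.400 Gt C/yr.
Box E: F(E→F) = (49.400 + 26.2) − 20.0 = 55.600 Gt C/yr.
Box F throughput = its input = 55.600 Gt C/yr; τ = 3840 / 55.600 = 69.06 yr.

69.1 yr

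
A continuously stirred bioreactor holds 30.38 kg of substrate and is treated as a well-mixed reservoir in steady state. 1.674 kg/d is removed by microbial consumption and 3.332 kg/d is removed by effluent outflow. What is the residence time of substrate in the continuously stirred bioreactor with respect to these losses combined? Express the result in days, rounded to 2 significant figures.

6.1 d

Total removal = 1.674 + 3.332 = 5.0060 kg/d.
τ = M / ΣF_out = 30.38 / 5.0060 = 6.069 d.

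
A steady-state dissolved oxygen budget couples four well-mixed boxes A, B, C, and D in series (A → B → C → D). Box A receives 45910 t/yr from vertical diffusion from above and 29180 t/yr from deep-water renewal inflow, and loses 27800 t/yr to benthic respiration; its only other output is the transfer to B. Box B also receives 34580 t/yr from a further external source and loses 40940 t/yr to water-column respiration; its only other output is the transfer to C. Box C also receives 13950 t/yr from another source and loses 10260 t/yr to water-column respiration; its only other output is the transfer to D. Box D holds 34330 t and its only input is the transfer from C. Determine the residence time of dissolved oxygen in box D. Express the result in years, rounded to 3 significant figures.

Box A: F(A→B) = (45910 + 29180) − 27800 = 47290 t/yr.
Box B: F(B→C) = (47290 + 34580) − 40940 = 40930 t/yr.
Box C: F(C→D) = (40930 + 13950) − 10260 = 44620 t/yr.
Box D throughput = its input = 44620 t/yr; τ = 34330 / 44620 = 0.7694 yr.

0.769 yr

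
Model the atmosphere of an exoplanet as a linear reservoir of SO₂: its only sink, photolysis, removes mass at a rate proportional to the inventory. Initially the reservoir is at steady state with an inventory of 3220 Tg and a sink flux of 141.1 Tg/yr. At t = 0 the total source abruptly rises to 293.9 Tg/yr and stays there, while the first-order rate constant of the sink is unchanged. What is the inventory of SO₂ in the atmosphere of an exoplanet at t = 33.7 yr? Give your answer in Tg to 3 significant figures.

5910 Tg

Residence time τ = M₀/F₀ = 22.82 yr. The eventual steady state is M_∞ = M₀·(F₁/F₀) = 3220 × 293.9/141.1 = 6707.0 Tg.
The anomaly ΔM(t) = M(t) − M_∞ decays as ΔM₀·e^(−t/τ) with ΔM₀ = 3220 − 6707.0 = −3487 Tg.
At t = 33.7 yr, e^(−t/τ) = e^(−1.477) = 0.2284, so ΔM = −796.4 Tg and M = 6707.0 − 796.4 = 5910.6 Tg.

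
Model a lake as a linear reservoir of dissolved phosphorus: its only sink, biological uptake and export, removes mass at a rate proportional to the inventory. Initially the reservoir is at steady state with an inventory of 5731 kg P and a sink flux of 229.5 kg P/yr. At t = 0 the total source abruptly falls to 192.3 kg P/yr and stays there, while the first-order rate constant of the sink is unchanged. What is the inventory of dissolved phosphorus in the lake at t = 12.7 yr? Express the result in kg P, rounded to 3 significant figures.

Residence time τ = M₀/F₀ = 24.97 yr. The eventual steady state is M_∞ = M₀·(F₁/F₀) = 5731 × 192.3/229.5 = 4802.1 kg P.
The anomaly ΔM(t) = M(t) − M_∞ decays as ΔM₀·e^(−t/τ) with ΔM₀ = 5731 − 4802.1 = 928.9 kg P.
At t = 12.7 yr, e^(−t/τ) = e^(−0.5086) = 0.6014, so ΔM = 558.6 kg P and M = 4802.1 + 558.6 = 5360.7 kg P.

5360 kg P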